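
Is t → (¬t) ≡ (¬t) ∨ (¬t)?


Compare truth tables:
t | φ | ψ
---------
F | T | T
T | F | F
The columns φ and ψ agree on every row.

Yes, they are logically equivalent.


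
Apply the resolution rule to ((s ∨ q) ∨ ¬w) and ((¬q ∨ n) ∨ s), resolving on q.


The clauses contain complementary literals q and ¬q.
Resolution eliminates this pair and disjoins the remaining literals (merging duplicates).

((¬w ∨ s) ∨ n)


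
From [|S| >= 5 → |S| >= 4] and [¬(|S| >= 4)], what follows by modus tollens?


Modus tollens: from (P → Q) and ¬Q, infer ¬P.
Q = '|S| >= 4' is denied; since P → Q, P must also fail.

Not (|S| >= 5).


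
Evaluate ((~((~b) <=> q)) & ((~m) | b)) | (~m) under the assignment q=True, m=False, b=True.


Substitute q=True, m=False, b=True:
~b = False
(~b) <=> q = False <=> True = False
~((~b) <=> q) = True
~m = True
(~m) | b = True | True = True
(~((~b) <=> q)) & ((~m) | b) = True & True = True
~m = True
((~((~b) <=> q)) & ((~m) | b)) | (~m) = True | True = True

True


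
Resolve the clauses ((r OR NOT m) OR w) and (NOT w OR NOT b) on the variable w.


The clauses contain complementary literals w and NOTw.
Resolution eliminates this pair and disjoins the remaining literals (merging duplicates).

((r OR NOT m) OR NOT b)


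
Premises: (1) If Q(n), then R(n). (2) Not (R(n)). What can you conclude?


Modus tollens: from (P → Q) and ¬Q, infer ¬P.
Q = 'R(n)' is denied; since P → Q, P must also fail.

Not (Q(n)).


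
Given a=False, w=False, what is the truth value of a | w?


Disjunction is false only when both operands are false.
Substitute: a=False, w=False.
False | False evaluates to False.

False


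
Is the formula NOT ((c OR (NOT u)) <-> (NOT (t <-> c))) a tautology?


Build the truth table over {c, t, u}:
c | t | u | φ
-------------
F | F | F | T
T | F | F | F
F | T | F | F
T | T | F | T
F | F | T | F
T | F | T | F
F | T | T | T
T | T | T | T
Counterexample at row 2: with c=T, t=F, u=F, the formula is F.

No, it is not a tautology.


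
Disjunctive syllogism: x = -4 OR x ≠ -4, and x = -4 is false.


Disjunctive syllogism: from (P ∨ Q) and ¬P, infer Q.
One disjunct, 'x = -4', is ruled out; the other must hold.

x ≠ -4


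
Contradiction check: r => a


Truth table over {a, r}:
a | r | φ
---------
False | False | True
True | False | True
False | True | False
True | True | True
Satisfying assignment at row 1: a=False, r=False gives True.

No, it is not a contradiction.


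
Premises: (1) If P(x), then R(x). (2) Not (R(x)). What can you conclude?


Modus tollens: from (P → Q) and ¬Q, infer ¬P.
Q = 'R(x)' is denied; since P → Q, P must also fail.

Not (P(x)).


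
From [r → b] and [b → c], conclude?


Hypothetical syllogism: from (P → Q) and (Q → R), infer (P → R).
Chain the two implications through the shared middle term 'b'.

r → c


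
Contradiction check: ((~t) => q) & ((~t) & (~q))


Truth table over {q, t}:
q | t | φ
---------
False | False | False
True | False | False
False | True | False
True | True | False
Every row is false.

Yes, it is a contradiction.


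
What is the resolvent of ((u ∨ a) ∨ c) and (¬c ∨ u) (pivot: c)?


The clauses contain complementary literals c and ¬c.
Resolution eliminates this pair and disjoins the remaining literals (merging duplicates).

(u ∨ a)


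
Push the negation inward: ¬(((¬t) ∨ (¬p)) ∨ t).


De Morgan: the negation of a disjunction is the conjunction of the negations.
Distribute ¬ across ∨, flipping it to ∧, and negate each literal.

(t ∧ p) ∧ (¬t)


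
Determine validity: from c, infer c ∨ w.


This matches the form of disjunction introduction: the conclusion follows in every model of the premises.

Valid.


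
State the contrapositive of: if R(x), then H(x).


The contrapositive of (P → Q) is (¬Q → ¬P); it is logically equivalent to the original.
Here P = 'R(x)' and Q = 'H(x)'.

If not (H(x)), then not (R(x)).


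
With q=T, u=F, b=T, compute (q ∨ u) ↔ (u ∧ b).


Substitute q=T, u=F, b=T:
q ∨ u = T ∨ F = T
u ∧ b = F ∧ T = F
(q ∨ u) ↔ (u ∧ b) = T ↔ F = F

F


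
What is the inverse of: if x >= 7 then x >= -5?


The inverse of (P → Q) is (¬P → ¬Q). It is equivalent to the converse, not to the original.
Here P = 'x >= 7' and Q = 'x >= -5'.

If not (x >= 7), then not (x >= -5).


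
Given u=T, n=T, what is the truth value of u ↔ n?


Biconditional is true when both operands have the same truth value.
Substitute: u=T, n=T.
T ↔ T evaluates to T.

T


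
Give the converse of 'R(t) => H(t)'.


The converse of (P → Q) is (Q → P). It is not in general equivalent to the original.
Here P = 'R(t)' and Q = 'H(t)'.

If H(t), then R(t).


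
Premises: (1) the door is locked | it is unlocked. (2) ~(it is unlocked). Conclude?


Disjunctive syllogism: from (P ∨ Q) and ¬P, infer Q.
One disjunct, 'it is unlocked', is ruled out; the other must hold.

the door is locked


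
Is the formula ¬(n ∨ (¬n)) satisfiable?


Check all 2 assignments over {n}:
n | φ
-----
F | F
T | F
No assignment makes the formula true.

Unsatisfiable.


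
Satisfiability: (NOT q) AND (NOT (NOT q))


Check all 2 assignments over {q}:
q | φ
-----
F | F
T | F
No assignment makes the formula true.

Unsatisfiable.


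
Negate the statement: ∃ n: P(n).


¬(∀ x: φ) = ∃ x: ¬φ, and ¬(∃ x: φ) = ∀ x: ¬φ.
Apply to the existential statement.

∀ n: ¬(P(n))


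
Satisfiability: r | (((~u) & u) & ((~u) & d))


Search for a satisfying assignment over {d, r, u}.
Try d=False, r=True, u=False: the formula evaluates to True.
A satisfying assignment exists.

Satisfiable.


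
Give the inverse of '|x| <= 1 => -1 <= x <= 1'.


The inverse of (P → Q) is (¬P → ¬Q). It is equivalent to the converse, not to the original.
Here P = '|x| <= 1' and Q = '-1 <= x <= 1'.

If not (|x| <= 1), then not (-1 <= x <= 1).


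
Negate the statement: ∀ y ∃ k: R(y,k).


Negation flips each quantifier (∀↔∃) and negates the inner predicate.
¬(∀ y ∃ k: φ) = ∃ y ∀ k: ¬φ.

∃ y ∀ k: ¬(R(y,k))


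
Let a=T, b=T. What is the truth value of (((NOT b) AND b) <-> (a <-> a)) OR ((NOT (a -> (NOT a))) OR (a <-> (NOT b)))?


Substitute a=T, b=T:
… (earlier sub-steps elided)
(NOT b) AND b = F AND T = F
a <-> a = T <-> T = T
((NOT b) AND b) <-> (a <-> a) = F <-> T = F
NOT a = F
a -> (NOT a) = T -> F = F
NOT (a -> (NOT a)) = T
NOT b = F
a <-> (NOT b) = T <-> F = F
(NOT (a -> (NOT a))) OR (a <-> (NOT b)) = T OR F = T
(((NOT b) AND b) <-> (a <-> a)) OR ((NOT (a -> (NOT a))) OR (a <-> (NOT b))) = F OR T = T

T


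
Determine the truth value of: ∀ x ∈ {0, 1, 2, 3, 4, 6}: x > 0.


Evaluate the predicate on each element: 0:F, 1:T, 2:T, 3:T, 4:T, 6:T.
Counterexample x = 0 fails the predicate.

F


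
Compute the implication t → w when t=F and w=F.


Implication is false only when antecedent is true and consequent is false.
Substitute: t=F, w=F.
F → F evaluates to T.

T


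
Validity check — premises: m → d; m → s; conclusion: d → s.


This is (no valid rule). There exist truth assignments where the premises are all true but the conclusion is false.

Invalid.


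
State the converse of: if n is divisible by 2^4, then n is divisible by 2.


The converse of (P → Q) is (Q → P). It is not in general equivalent to the original.
Here P = 'n is divisible by 2^4' and Q = 'n is divisible by 2'.

If n is divisible by 2, then n is divisible by 2^4.


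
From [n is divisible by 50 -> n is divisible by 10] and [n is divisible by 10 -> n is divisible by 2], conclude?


Hypothetical syllogism: from (P → Q) and (Q → R), infer (P → R).
Chain the two implications through the shared middle term 'n is divisible by 10'.

n is divisible by 50 -> n is divisible by 2


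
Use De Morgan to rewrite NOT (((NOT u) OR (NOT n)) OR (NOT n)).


De Morgan: the negation of a disjunction is the conjunction of the negations.
Distribute NOT across OR, flipping it to AND, and negate each literal.

(u AND n) AND n


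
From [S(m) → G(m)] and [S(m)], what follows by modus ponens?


Modus ponens: from (P → Q) and P, infer Q.
P = 'S(m)' is asserted, and P → Q holds, so Q follows.

G(m).


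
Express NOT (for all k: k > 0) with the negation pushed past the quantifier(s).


¬(for all x: φ) = there exists x: ¬φ, and ¬(there exists x: φ) = for all x: ¬φ.
Apply to the universal statement.

there exists k: NOT(k > 0)


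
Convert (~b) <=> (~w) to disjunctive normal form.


Step 1: (¬b) ↔ (¬w) is true exactly when both agree: ((¬b) ∧ (¬w)) ∨ (¬(¬b) ∧ ¬(¬w)).
Step 2: Eliminate any double negations (¬¬X = X).

((~b) & (~w)) | (b & w)


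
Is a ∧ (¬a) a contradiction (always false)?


Truth table over {a}:
a | φ
-----
F | F
T | F
Every row is false.

Yes, it is a contradiction.


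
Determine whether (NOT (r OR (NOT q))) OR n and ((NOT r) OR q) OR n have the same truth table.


Compare truth tables:
n | q | r | φ | ψ
-----------------
F | F | F | F | T
T | F | F | T | T
F | T | F | T | T
T | T | F | T | T
F | F | T | F | F
T | F | T | T | T
F | T | T | F | T
T | T | T | T | T
They differ at row 1 (n=F, q=F, r=F): φ=F but ψ=T.

No, they are not logically equivalent.


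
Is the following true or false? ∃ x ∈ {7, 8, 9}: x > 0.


Evaluate the predicate on each element: 7:T, 8:T, 9:T.
Witness x = 7 satisfies the predicate.

T


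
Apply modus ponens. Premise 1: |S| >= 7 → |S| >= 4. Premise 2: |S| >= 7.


Modus ponens: from (P → Q) and P, infer Q.
P = '|S| >= 7' is asserted, and P → Q holds, so Q follows.

|S| >= 4.


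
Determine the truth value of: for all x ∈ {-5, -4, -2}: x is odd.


Evaluate the predicate on each element: -5:T, -4:F, -2:F.
Counterexample x = -4 fails the predicate.

F


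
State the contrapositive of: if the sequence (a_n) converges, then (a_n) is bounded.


The contrapositive of (P → Q) is (¬Q → ¬P); it is logically equivalent to the original.
Here P = 'the sequence (a_n) converges' and Q = '(a_n) is bounded'.

If not ((a_n) is bounded), then not (the sequence (a_n) converges).


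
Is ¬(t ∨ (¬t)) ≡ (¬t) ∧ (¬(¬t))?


Compare truth tables:
t | φ | ψ
---------
F | F | F
T | F | F
The columns φ and ψ agree on every row.

Yes, they are logically equivalent.


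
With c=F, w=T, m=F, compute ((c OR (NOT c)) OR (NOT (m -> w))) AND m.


Substitute c=F, w=T, m=F:
NOT c = T
c OR (NOT c) = F OR T = T
m -> w = F -> T = T
NOT (m -> w) = F
(c OR (NOT c)) OR (NOT (m -> w)) = T OR F = T
((c OR (NOT c)) OR (NOT (m -> w))) AND m = T AND F = F

F


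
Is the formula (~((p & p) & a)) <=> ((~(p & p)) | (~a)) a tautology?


Build the truth table over {a, p}:
a | p | φ
---------
False | False | True
True | False | True
False | True | True
True | True | True
Every row evaluates to true.

Yes, it is a tautology.


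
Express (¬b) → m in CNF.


Step 1: Rewrite (¬b) → m as ¬(¬b) ∨ m.
Step 2: Eliminate any double negations (¬¬X = X).

b ∨ m


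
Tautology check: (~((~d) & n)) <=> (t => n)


Build the truth table over {d, n, t}:
d | n | t | φ
-------------
False | False | False | True
True | False | False | True
False | True | False | False
True | True | False | True
False | False | True | False
True | False | True | False
False | True | True | False
True | True | True | True
Counterexample at row 3: with d=False, n=True, t=False, the formula is False.

No, it is not a tautology.


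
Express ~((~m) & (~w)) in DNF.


Step 1: Apply De Morgan: ¬((¬m) ∧ (¬w)) = ¬(¬m) ∨ ¬(¬w).
Step 2: Eliminate any double negations (¬¬X = X).

m | w


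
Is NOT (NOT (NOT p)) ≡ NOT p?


Compare truth tables:
p | φ | ψ
---------
F | T | T
T | F | F
The columns φ and ψ agree on every row.

Yes, they are logically equivalent.


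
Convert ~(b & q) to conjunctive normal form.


Step 1: Apply De Morgan: ¬(b ∧ q) = ¬b ∨ ¬q.

(~b) | (~q)


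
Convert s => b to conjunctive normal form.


Step 1: Rewrite s → b as ¬s ∨ b.

(~s) | b


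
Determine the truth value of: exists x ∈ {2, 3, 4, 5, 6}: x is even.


Evaluate the predicate on each element: 2:True, 3:False, 4:True, 5:False, 6:True.
Witness x = 2 satisfies the predicate.

True


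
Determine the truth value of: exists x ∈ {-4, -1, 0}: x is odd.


Evaluate the predicate on each element: -4:False, -1:True, 0:False.
Witness x = -1 satisfies the predicate.

True


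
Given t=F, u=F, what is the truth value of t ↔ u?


Biconditional is true when both operands have the same truth value.
Substitute: t=F, u=F.
F ↔ F evaluates to T.

T


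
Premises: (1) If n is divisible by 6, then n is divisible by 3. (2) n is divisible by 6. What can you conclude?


Modus ponens: from (P → Q) and P, infer Q.
P = 'n is divisible by 6' is asserted, and P → Q holds, so Q follows.

n is divisible by 3.


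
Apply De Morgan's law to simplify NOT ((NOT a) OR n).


De Morgan: the negation of a disjunction is the conjunction of the negations.
Distribute NOT across OR, flipping it to AND, and negate each literal.

a AND (NOT n)


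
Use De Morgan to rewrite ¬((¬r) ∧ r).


De Morgan: the negation of a conjunction is the disjunction of the negations.
Distribute ¬ across ∧, flipping it to ∨, and negate each literal.

r ∨ (¬r)


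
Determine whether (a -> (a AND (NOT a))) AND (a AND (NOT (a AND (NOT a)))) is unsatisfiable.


Truth table over {a}:
a | φ
-----
F | F
T | F
Every row is false.

Yes, it is a contradiction.


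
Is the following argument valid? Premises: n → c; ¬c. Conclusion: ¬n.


This matches the form of modus tollens: the conclusion follows in every model of the premises.

Valid.


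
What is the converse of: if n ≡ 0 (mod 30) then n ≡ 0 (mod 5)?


The converse of (P → Q) is (Q → P). It is not in general equivalent to the original.
Here P = 'n ≡ 0 (mod 30)' and Q = 'n ≡ 0 (mod 5)'.

If n ≡ 0 (mod 5), then n ≡ 0 (mod 30).


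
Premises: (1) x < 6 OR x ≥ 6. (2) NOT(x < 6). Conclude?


Disjunctive syllogism: from (P ∨ Q) and ¬P, infer Q.
One disjunct, 'x < 6', is ruled out; the other must hold.

x ≥ 6


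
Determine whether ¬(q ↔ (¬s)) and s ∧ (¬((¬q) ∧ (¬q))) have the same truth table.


Compare truth tables:
q | s | φ | ψ
-------------
F | F | T | F
T | F | F | F
F | T | F | F
T | T | T | T
They differ at row 1 (q=F, s=F): φ=T but ψ=F.

No, they are not logically equivalent.


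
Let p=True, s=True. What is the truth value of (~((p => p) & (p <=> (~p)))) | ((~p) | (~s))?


Substitute p=True, s=True:
p => p = True => True = True
~p = False
p <=> (~p) = True <=> False = False
(p => p) & (p <=> (~p)) = True & False = False
~((p => p) & (p <=> (~p))) = True
~p = False
~s = False
(~p) | (~s) = False | False = False
(~((p => p) & (p <=> (~p)))) | ((~p) | (~s)) = True | False = True

True


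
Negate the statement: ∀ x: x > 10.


¬(∀ x: φ) = ∃ x: ¬φ, and ¬(∃ x: φ) = ∀ x: ¬φ.
Apply to the universal statement.

∃ x: ¬(x > 10)


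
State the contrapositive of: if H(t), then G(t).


The contrapositive of (P → Q) is (¬Q → ¬P); it is logically equivalent to the original.
Here P = 'H(t)' and Q = 'G(t)'.

If not (G(t)), then not (H(t)).


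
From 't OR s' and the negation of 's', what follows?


Disjunctive syllogism: from (P ∨ Q) and ¬P, infer Q.
One disjunct, 's', is ruled out; the other must hold.

t


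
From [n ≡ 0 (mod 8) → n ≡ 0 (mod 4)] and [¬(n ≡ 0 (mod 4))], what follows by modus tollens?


Modus tollens: from (P → Q) and ¬Q, infer ¬P.
Q = 'n ≡ 0 (mod 4)' is denied; since P → Q, P must also fail.

Not (n ≡ 0 (mod 8)).


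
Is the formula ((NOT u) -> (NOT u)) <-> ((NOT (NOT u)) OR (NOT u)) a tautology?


Build the truth table over {u}:
u | φ
-----
F | T
T | T
Every row evaluates to true.

Yes, it is a tautology.


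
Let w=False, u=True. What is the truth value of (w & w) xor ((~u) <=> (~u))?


Substitute w=False, u=True:
w & w = False & False = False
~u = False
~u = False
(~u) <=> (~u) = False <=> False = True
(w & w) xor ((~u) <=> (~u)) = False xor True = True

True


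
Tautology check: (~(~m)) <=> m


Build the truth table over {m}:
m | φ
-----
False | True
True | True
Every row evaluates to true.

Yes, it is a tautology.


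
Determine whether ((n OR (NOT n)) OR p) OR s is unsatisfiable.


Truth table over {n, p, s}:
n | p | s | φ
-------------
F | F | F | T
T | F | F | T
F | T | F | T
T | T | F | T
F | F | T | T
T | F | T | T
F | T | T | T
T | T | T | T
Satisfying assignment at row 1: n=F, p=F, s=F gives T.

No, it is not a contradiction.


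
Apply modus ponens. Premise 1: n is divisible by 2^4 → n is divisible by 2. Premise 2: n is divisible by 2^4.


Modus ponens: from (P → Q) and P, infer Q.
P = 'n is divisible by 2^4' is asserted, and P → Q holds, so Q follows.

n is divisible by 2.


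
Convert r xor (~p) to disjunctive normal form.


Step 1: r ⊕ (¬p) is true exactly when they disagree: (r ∧ ¬(¬p)) ∨ (¬r ∧ (¬p)).
Step 2: Eliminate any double negations (¬¬X = X).

(r & p) | ((~r) & (~p))


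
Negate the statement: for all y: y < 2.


¬(for all x: φ) = there exists x: ¬φ, and ¬(there exists x: φ) = for all x: ¬φ.
Apply to the universal statement.

there exists y: NOT(y < 2)


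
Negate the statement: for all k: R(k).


¬(for all x: φ) = there exists x: ¬φ, and ¬(there exists x: φ) = for all x: ¬φ.
Apply to the universal statement.

there exists k: NOT(R(k))


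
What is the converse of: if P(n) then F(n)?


The converse of (P → Q) is (Q → P). It is not in general equivalent to the original.
Here P = 'P(n)' and Q = 'F(n)'.

If F(n), then P(n).


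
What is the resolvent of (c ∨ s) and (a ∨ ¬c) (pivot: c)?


The clauses contain complementary literals c and ¬c.
Resolution eliminates this pair and disjoins the remaining literals (merging duplicates).

(s ∨ a)


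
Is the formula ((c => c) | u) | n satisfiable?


Search for a satisfying assignment over {c, n, u}.
Try c=False, n=False, u=False: the formula evaluates to True.
A satisfying assignment exists.

Satisfiable.


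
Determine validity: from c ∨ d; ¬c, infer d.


This matches the form of disjunctive syllogism: the conclusion follows in every model of the premises.

Valid.


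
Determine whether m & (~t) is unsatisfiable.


Truth table over {m, t}:
m | t | φ
---------
False | False | False
True | False | True
False | True | False
True | True | False
Satisfying assignment at row 2: m=True, t=False gives True.

No, it is not a contradiction.


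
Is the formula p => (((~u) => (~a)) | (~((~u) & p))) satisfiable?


Search for a satisfying assignment over {a, p, u}.
Try a=False, p=False, u=False: the formula evaluates to True.
A satisfying assignment exists.

Satisfiable.


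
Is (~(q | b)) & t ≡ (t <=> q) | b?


Compare truth tables:
b | q | t | φ | ψ
-----------------
False | False | False | False | True
True | False | False | False | True
False | True | False | False | False
True | True | False | False | True
False | False | True | True | False
True | False | True | False | True
False | True | True | False | True
True | True | True | False | True
They differ at row 1 (b=False, q=False, t=False): φ=False but ψ=True.

No, they are not logically equivalent.


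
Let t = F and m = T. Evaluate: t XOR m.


Exclusive or is true when exactly one operand is true.
Substitute: t=F, m=T.
F XOR T evaluates to T.

T


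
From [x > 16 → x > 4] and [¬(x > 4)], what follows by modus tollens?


Modus tollens: from (P → Q) and ¬Q, infer ¬P.
Q = 'x > 4' is denied; since P → Q, P must also fail.

Not (x > 16).


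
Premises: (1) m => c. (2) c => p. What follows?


Hypothetical syllogism: from (P → Q) and (Q → R), infer (P → R).
Chain the two implications through the shared middle term 'c'.

m => p


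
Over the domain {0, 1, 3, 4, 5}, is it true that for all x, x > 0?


Evaluate the predicate on each element: 0:F, 1:T, 3:T, 4:T, 5:T.
Counterexample x = 0 fails the predicate.

F


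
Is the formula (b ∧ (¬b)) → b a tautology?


Build the truth table over {b}:
b | φ
-----
F | T
T | T
Every row evaluates to true.

Yes, it is a tautology.


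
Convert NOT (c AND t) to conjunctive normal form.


Step 1: Apply De Morgan: ¬(c ∧ t) = ¬c ∨ ¬t.

(NOT c) OR (NOT t)


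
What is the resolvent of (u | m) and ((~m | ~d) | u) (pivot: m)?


The clauses contain complementary literals m and ~m.
Resolution eliminates this pair and disjoins the remaining literals (merging duplicates).

(u | ~d)


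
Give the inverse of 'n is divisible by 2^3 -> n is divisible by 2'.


The inverse of (P → Q) is (¬P → ¬Q). It is equivalent to the converse, not to the original.
Here P = 'n is divisible by 2^3' and Q = 'n is divisible by 2'.

If not (n is divisible by 2^3), then not (n is divisible by 2).


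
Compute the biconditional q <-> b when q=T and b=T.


Biconditional is true when both operands have the same truth value.
Substitute: q=T, b=T.
T <-> T evaluates to T.

T


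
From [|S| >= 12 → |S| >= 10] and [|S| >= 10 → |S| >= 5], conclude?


Hypothetical syllogism: from (P → Q) and (Q → R), infer (P → R).
Chain the two implications through the shared middle term '|S| >= 10'.

|S| >= 12 → |S| >= 5


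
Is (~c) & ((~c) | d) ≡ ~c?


Compare truth tables:
c | d | φ | ψ
-------------
False | False | True | True
True | False | False | False
False | True | True | True
True | True | False | False
The columns φ and ψ agree on every row.

Yes, they are logically equivalent.


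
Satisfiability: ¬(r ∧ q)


Search for a satisfying assignment over {q, r}.
Try q=F, r=F: the formula evaluates to T.
A satisfying assignment exists.

Satisfiable.


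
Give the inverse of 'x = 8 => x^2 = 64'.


The inverse of (P → Q) is (¬P → ¬Q). It is equivalent to the converse, not to the original.
Here P = 'x = 8' and Q = 'x^2 = 64'.

If not (x = 8), then not (x^2 = 64).


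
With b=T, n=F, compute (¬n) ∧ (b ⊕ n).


Substitute b=T, n=F:
¬n = T
b ⊕ n = T ⊕ F = T
(¬n) ∧ (b ⊕ n) = T ∧ T = T

T


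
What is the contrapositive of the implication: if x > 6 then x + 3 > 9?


The contrapositive of (P → Q) is (¬Q → ¬P); it is logically equivalent to the original.
Here P = 'x > 6' and Q = 'x + 3 > 9'.

If not (x + 3 > 9), then not (x > 6).


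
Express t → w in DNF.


Step 1: Rewrite t → w as ¬t ∨ w.

(¬t) ∨ w


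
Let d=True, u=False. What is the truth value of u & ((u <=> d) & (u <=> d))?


Substitute d=True, u=False:
u <=> d = False <=> True = False
u <=> d = False <=> True = False
(u <=> d) & (u <=> d) = False & False = False
u & ((u <=> d) & (u <=> d)) = False & False = False

False


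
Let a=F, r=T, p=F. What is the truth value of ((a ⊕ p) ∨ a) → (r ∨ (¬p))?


Substitute a=F, r=T, p=F:
a ⊕ p = F ⊕ F = F
(a ⊕ p) ∨ a = F ∨ F = F
¬p = T
r ∨ (¬p) = T ∨ T = T
((a ⊕ p) ∨ a) → (r ∨ (¬p)) = F → T = T

T


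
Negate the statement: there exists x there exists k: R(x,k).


Negation flips each quantifier (∀↔∃) and negates the inner predicate.
¬(there exists x there exists k: φ) = for all x for all k: ¬φ.

for all x for all k: NOT(R(x,k))


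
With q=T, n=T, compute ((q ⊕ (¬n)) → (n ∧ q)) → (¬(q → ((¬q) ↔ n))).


Substitute q=T, n=T:
¬n = F
q ⊕ (¬n) = T ⊕ F = T
n ∧ q = T ∧ T = T
(q ⊕ (¬n)) → (n ∧ q) = T → T = T
¬q = F
(¬q) ↔ n = F ↔ T = F
q → ((¬q) ↔ n) = T → F = F
¬(q → ((¬q) ↔ n)) = T
((q ⊕ (¬n)) → (n ∧ q)) → (¬(q → ((¬q) ↔ n))) = T → T = T

T


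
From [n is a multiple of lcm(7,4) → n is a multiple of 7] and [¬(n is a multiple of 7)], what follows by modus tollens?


Modus tollens: from (P → Q) and ¬Q, infer ¬P.
Q = 'n is a multiple of 7' is denied; since P → Q, P must also fail.

Not (n is a multiple of lcm(7,4)).


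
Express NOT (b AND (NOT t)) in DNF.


Step 1: Apply De Morgan: ¬(b ∧ (¬t)) = ¬b ∨ ¬(¬t).
Step 2: Eliminate any double negations (¬¬X = X).

(NOT b) OR t


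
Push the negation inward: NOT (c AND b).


De Morgan: the negation of a conjunction is the disjunction of the negations.
Distribute NOT across AND, flipping it to OR, and negate each literal.

(NOT c) OR (NOT b)


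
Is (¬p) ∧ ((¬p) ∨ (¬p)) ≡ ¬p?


Compare truth tables:
p | φ | ψ
---------
F | T | T
T | F | F
The columns φ and ψ agree on every row.

Yes, they are logically equivalent.


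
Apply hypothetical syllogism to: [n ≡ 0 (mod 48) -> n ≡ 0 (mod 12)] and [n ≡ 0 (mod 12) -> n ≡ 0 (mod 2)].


Hypothetical syllogism: from (P → Q) and (Q → R), infer (P → R).
Chain the two implications through the shared middle term 'n ≡ 0 (mod 12)'.

n ≡ 0 (mod 48) -> n ≡ 0 (mod 2)


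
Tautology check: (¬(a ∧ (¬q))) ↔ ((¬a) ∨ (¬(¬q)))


Build the truth table over {a, q}:
a | q | φ
---------
F | F | T
T | F | T
F | T | T
T | T | T
Every row evaluates to true.

Yes, it is a tautology.


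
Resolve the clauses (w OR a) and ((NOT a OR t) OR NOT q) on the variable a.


The clauses contain complementary literals a and NOTa.
Resolution eliminates this pair and disjoins the remaining literals (merging duplicates).

((w OR t) OR NOT q)


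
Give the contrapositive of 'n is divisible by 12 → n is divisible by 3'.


The contrapositive of (P → Q) is (¬Q → ¬P); it is logically equivalent to the original.
Here P = 'n is divisible by 12' and Q = 'n is divisible by 3'.

If not (n is divisible by 3), then not (n is divisible by 12).


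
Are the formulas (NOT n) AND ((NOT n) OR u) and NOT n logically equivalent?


Compare truth tables:
n | u | φ | ψ
-------------
F | F | T | T
T | F | F | F
F | T | T | T
T | T | F | F
The columns φ and ψ agree on every row.

Yes, they are logically equivalent.


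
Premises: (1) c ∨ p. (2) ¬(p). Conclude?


Disjunctive syllogism: from (P ∨ Q) and ¬P, infer Q.
One disjunct, 'p', is ruled out; the other must hold.

c


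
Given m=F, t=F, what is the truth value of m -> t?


Implication is false only when antecedent is true and consequent is false.
Substitute: m=F, t=F.
F -> F evaluates to T.

T


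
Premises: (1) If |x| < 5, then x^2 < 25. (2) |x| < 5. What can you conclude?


Modus ponens: from (P → Q) and P, infer Q.
P = '|x| < 5' is asserted, and P → Q holds, so Q follows.

x^2 < 25.


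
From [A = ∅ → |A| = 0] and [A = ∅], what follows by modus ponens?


Modus ponens: from (P → Q) and P, infer Q.
P = 'A = ∅' is asserted, and P → Q holds, so Q follows.

|A| = 0.


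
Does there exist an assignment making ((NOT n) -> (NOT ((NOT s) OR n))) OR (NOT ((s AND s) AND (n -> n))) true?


Search for a satisfying assignment over {n, s}.
Try n=F, s=F: the formula evaluates to T.
A satisfying assignment exists.

Satisfiable.


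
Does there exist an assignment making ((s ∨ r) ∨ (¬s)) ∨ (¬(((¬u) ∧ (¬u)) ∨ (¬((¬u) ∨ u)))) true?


Search for a satisfying assignment over {r, s, u}.
Try r=F, s=F, u=F: the formula evaluates to T.
A satisfying assignment exists.

Satisfiable.


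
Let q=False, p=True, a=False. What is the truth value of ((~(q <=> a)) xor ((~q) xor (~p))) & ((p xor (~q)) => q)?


Substitute q=False, p=True, a=False:
q <=> a = False <=> False = True
~(q <=> a) = False
~q = True
~p = False
(~q) xor (~p) = True xor False = True
(~(q <=> a)) xor ((~q) xor (~p)) = False xor True = True
~q = True
p xor (~q) = True xor True = False
(p xor (~q)) => q = False => False = True
((~(q <=> a)) xor ((~q) xor (~p))) & ((p xor (~q)) => q) = True & True = True

True


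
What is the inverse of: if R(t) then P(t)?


The inverse of (P → Q) is (¬P → ¬Q). It is equivalent to the converse, not to the original.
Here P = 'R(t)' and Q = 'P(t)'.

If not (R(t)), then not (P(t)).


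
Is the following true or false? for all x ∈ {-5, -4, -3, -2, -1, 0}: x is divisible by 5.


Evaluate the predicate on each element: -5:T, -4:F, -3:F, -2:F, -1:F, 0:T.
Counterexample x = -4 fails the predicate.

F


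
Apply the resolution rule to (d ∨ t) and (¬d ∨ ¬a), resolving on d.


The clauses contain complementary literals d and ¬d.
Resolution eliminates this pair and disjoins the remaining literals (merging duplicates).

(t ∨ ¬a)


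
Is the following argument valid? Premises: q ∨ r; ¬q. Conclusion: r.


This matches the form of disjunctive syllogism: the conclusion follows in every model of the premises.

Valid.


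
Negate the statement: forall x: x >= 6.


¬(forall x: φ) = exists x: ¬φ, and ¬(exists x: φ) = forall x: ¬φ.
Apply to the universal statement.

exists x: ~(x >= 6)


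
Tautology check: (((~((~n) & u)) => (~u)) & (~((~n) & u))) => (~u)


Build the truth table over {n, u}:
n | u | φ
---------
False | False | True
True | False | True
False | True | True
True | True | True
Every row evaluates to true.

Yes, it is a tautology.


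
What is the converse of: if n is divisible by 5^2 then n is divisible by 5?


The converse of (P → Q) is (Q → P). It is not in general equivalent to the original.
Here P = 'n is divisible by 5^2' and Q = 'n is divisible by 5'.

If n is divisible by 5, then n is divisible by 5^2.


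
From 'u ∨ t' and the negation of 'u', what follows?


Disjunctive syllogism: from (P ∨ Q) and ¬P, infer Q.
One disjunct, 'u', is ruled out; the other must hold.

t


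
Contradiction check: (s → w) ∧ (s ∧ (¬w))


Truth table over {s, w}:
s | w | φ
---------
F | F | F
T | F | F
F | T | F
T | T | F
Every row is false.

Yes, it is a contradiction.


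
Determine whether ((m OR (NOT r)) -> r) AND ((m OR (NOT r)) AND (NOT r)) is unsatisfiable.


Truth table over {m, r}:
m | r | φ
---------
F | F | F
T | F | F
F | T | F
T | T | F
Every row is false.

Yes, it is a contradiction.


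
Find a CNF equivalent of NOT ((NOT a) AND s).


Step 1: Apply De Morgan: ¬((¬a) ∧ s) = ¬(¬a) ∨ ¬s.
Step 2: Eliminate any double negations (¬¬X = X).

a OR (NOT s)


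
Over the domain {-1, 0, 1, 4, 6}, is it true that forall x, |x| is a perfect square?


Evaluate the predicate on each element: -1:True, 0:True, 1:True, 4:True, 6:False.
Counterexample x = 6 fails the predicate.

False


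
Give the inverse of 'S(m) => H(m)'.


The inverse of (P → Q) is (¬P → ¬Q). It is equivalent to the converse, not to the original.
Here P = 'S(m)' and Q = 'H(m)'.

If not (S(m)), then not (H(m)).


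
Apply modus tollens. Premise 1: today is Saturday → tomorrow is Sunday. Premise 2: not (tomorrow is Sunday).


Modus tollens: from (P → Q) and ¬Q, infer ¬P.
Q = 'tomorrow is Sunday' is denied; since P → Q, P must also fail.

Not (today is Saturday).


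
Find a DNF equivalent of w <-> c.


Step 1: w ↔ c is true exactly when both agree: (w ∧ c) ∨ (¬w ∧ ¬c).

(w AND c) OR ((NOT w) AND (NOT c))


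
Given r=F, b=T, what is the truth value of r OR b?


Disjunction is false only when both operands are false.
Substitute: r=F, b=T.
F OR T evaluates to T.

T


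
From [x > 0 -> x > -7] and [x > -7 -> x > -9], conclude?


Hypothetical syllogism: from (P → Q) and (Q → R), infer (P → R).
Chain the two implications through the shared middle term 'x > -7'.

x > 0 -> x > -9


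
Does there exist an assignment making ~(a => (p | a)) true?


Check all 4 assignments over {a, p}:
a | p | φ
---------
False | False | False
True | False | False
False | True | False
True | True | False
No assignment makes the formula true.

Unsatisfiable.


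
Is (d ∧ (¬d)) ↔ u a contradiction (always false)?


Truth table over {d, u}:
d | u | φ
---------
F | F | T
T | F | T
F | T | F
T | T | F
Satisfying assignment at row 1: d=F, u=F gives T.

No, it is not a contradiction.


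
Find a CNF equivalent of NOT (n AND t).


Step 1: Apply De Morgan: ¬(n ∧ t) = ¬n ∨ ¬t.

(NOT n) OR (NOT t)


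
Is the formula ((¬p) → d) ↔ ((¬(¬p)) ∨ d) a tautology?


Build the truth table over {d, p}:
d | p | φ
---------
F | F | T
T | F | T
F | T | T
T | T | T
Every row evaluates to true.

Yes, it is a tautology.


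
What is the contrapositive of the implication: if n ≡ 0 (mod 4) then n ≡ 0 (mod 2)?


The contrapositive of (P → Q) is (¬Q → ¬P); it is logically equivalent to the original.
Here P = 'n ≡ 0 (mod 4)' and Q = 'n ≡ 0 (mod 2)'.

If not (n ≡ 0 (mod 2)), then not (n ≡ 0 (mod 4)).


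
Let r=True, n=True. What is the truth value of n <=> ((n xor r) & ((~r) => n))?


Substitute r=True, n=True:
n xor r = True xor True = False
~r = False
(~r) => n = False => True = True
(n xor r) & ((~r) => n) = False & True = False
n <=> ((n xor r) & ((~r) => n)) = True <=> False = False

False


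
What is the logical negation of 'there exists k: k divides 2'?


¬(for all x: φ) = there exists x: ¬φ, and ¬(there exists x: φ) = for all x: ¬φ.
Apply to the existential statement.

for all k: NOT(k divides 2)


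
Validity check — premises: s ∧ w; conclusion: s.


This matches the form of conjunction elimination: the conclusion follows in every model of the premises.

Valid.


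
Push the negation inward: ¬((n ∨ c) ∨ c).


De Morgan: the negation of a disjunction is the conjunction of the negations.
Distribute ¬ across ∨, flipping it to ∧, and negate each literal.

((¬n) ∧ (¬c)) ∧ (¬c)


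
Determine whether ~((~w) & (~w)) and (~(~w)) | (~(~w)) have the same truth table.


Compare truth tables:
w | φ | ψ
---------
False | False | False
True | True | True
The columns φ and ψ agree on every row.

Yes, they are logically equivalent.


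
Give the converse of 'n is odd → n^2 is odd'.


The converse of (P → Q) is (Q → P). It is not in general equivalent to the original.
Here P = 'n is odd' and Q = 'n^2 is odd'.

If n^2 is odd, then n is odd.


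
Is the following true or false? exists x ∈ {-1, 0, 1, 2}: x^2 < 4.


Evaluate the predicate on each element: -1:True, 0:True, 1:True, 2:False.
Witness x = -1 satisfies the predicate.

True


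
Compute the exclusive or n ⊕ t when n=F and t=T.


Exclusive or is true when exactly one operand is true.
Substitute: n=F, t=T.
F ⊕ T evaluates to T.

T


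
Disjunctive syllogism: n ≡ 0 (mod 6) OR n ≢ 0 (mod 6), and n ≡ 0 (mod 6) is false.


Disjunctive syllogism: from (P ∨ Q) and ¬P, infer Q.
One disjunct, 'n ≡ 0 (mod 6)', is ruled out; the other must hold.

n ≢ 0 (mod 6)


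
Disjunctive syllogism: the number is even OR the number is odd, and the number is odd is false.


Disjunctive syllogism: from (P ∨ Q) and ¬P, infer Q.
One disjunct, 'the number is odd', is ruled out; the other must hold.

the number is even


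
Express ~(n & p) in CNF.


Step 1: Apply De Morgan: ¬(n ∧ p) = ¬n ∨ ¬p.

(~n) | (~p)


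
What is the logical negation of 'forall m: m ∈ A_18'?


¬(forall x: φ) = exists x: ¬φ, and ¬(exists x: φ) = forall x: ¬φ.
Apply to the universal statement.

exists m: ~(m ∈ A_18)


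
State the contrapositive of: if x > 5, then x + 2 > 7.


The contrapositive of (P → Q) is (¬Q → ¬P); it is logically equivalent to the original.
Here P = 'x > 5' and Q = 'x + 2 > 7'.

If not (x + 2 > 7), then not (x > 5).


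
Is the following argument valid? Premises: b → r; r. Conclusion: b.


This is affirming the consequent (fallacy). There exist truth assignments where the premises are all true but the conclusion is false.

Invalid.


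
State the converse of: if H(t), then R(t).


The converse of (P → Q) is (Q → P). It is not in general equivalent to the original.
Here P = 'H(t)' and Q = 'R(t)'.

If R(t), then H(t).


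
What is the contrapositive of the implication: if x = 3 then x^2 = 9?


The contrapositive of (P → Q) is (¬Q → ¬P); it is logically equivalent to the original.
Here P = 'x = 3' and Q = 'x^2 = 9'.

If not (x^2 = 9), then not (x = 3).


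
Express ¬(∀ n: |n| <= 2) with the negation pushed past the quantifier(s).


¬(∀ x: φ) = ∃ x: ¬φ, and ¬(∃ x: φ) = ∀ x: ¬φ.
Apply to the universal statement.

∃ n: ¬(|n| <= 2)


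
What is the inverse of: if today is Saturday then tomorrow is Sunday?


The inverse of (P → Q) is (¬P → ¬Q). It is equivalent to the converse, not to the original.
Here P = 'today is Saturday' and Q = 'tomorrow is Sunday'.

If not (today is Saturday), then not (tomorrow is Sunday).


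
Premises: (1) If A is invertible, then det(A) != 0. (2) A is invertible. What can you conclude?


Modus ponens: from (P → Q) and P, infer Q.
P = 'A is invertible' is asserted, and P → Q holds, so Q follows.

det(A) != 0.


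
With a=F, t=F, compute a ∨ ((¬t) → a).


Substitute a=F, t=F:
¬t = T
(¬t) → a = T → F = F
a ∨ ((¬t) → a) = F ∨ F = F

F


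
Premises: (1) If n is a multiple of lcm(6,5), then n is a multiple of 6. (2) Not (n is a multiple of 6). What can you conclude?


Modus tollens: from (P → Q) and ¬Q, infer ¬P.
Q = 'n is a multiple of 6' is denied; since P → Q, P must also fail.

Not (n is a multiple of lcm(6,5)).


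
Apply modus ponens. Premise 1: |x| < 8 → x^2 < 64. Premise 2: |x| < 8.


Modus ponens: from (P → Q) and P, infer Q.
P = '|x| < 8' is asserted, and P → Q holds, so Q follows.

x^2 < 64.


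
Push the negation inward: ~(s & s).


De Morgan: the negation of a conjunction is the disjunction of the negations.
Distribute ~ across &, flipping it to |, and negate each literal.

(~s) | (~s)


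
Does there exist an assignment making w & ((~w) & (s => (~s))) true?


Check all 4 assignments over {s, w}:
s | w | φ
---------
False | False | False
True | False | False
False | True | False
True | True | False
No assignment makes the formula true.

Unsatisfiable.


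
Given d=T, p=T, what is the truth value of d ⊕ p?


Exclusive or is true when exactly one operand is true.
Substitute: d=T, p=T.
T ⊕ T evaluates to F.

F


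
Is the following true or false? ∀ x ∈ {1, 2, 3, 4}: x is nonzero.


Evaluate the predicate on each element: 1:T, 2:T, 3:T, 4:T.
Every element satisfies the predicate.

T


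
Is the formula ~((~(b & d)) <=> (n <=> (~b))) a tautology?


Build the truth table over {b, d, n}:
b | d | n | φ
-------------
False | False | False | True
True | False | False | False
False | True | False | True
True | True | False | True
False | False | True | False
True | False | True | True
False | True | True | False
True | True | True | False
Counterexample at row 2: with b=True, d=False, n=False, the formula is False.

No, it is not a tautology.


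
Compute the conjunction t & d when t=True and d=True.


Conjunction is true only when both operands are true.
Substitute: t=True, d=True.
True & True evaluates to True.

True


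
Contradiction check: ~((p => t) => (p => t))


Truth table over {p, t}:
p | t | φ
---------
False | False | False
True | False | False
False | True | False
True | True | False
Every row is false.

Yes, it is a contradiction.


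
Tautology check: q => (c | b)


Build the truth table over {b, c, q}:
b | c | q | φ
-------------
False | False | False | True
True | False | False | True
False | True | False | True
True | True | False | True
False | False | True | False
True | False | True | True
False | True | True | True
True | True | True | True
Counterexample at row 5: with b=False, c=False, q=True, the formula is False.

No, it is not a tautology.
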